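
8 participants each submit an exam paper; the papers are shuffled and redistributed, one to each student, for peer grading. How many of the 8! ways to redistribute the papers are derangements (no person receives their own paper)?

!8 is the nearest integer to 8!/e.
8! = 40320, and 40320/e ≈ 14832.90, so !8 = 14833.

14833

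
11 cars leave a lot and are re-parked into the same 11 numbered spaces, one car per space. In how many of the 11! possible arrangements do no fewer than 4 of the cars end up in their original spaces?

# with exactly i fixed is C(11,i)·!(11-i); sum over i=4..11:
  i=4: C(11,4)·!7 = 330·1854 = 611820
  i=5: C(11,5)·!6 = 462·265 = 122430
  i=6: C(11,6)·!5 = 462·44 = 20328
  i=7: C(11,7)·!4 = 330·9 = 2970
  i=8: C(11,8)·!3 = 165·2 = 330
  i=9: C(11,9)·!2 = 55·1 = 55
  i=10: C(11,10)·!1 = 11·0 = 0
  i=11: C(11,11)·!0 = 1·1 = 1
Total = 757934.

757934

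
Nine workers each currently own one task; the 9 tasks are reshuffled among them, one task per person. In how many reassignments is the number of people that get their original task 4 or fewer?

361541

# with exactly i fixed is C(9,i)·!(9-i); sum over i=0..4:
  i=0: C(9,0)·!9 = 1·133496 = 133496
  i=1: C(9,1)·!8 = 9·14833 = 133497
  i=2: C(9,2)·!7 = 36·1854 = 66744
  i=3: C(9,3)·!6 = 84·265 = 22260
  i=4: C(9,4)·!5 = 126·44 = 5544
Total = 361541.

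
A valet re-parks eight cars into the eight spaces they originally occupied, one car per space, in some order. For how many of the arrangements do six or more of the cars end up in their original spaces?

29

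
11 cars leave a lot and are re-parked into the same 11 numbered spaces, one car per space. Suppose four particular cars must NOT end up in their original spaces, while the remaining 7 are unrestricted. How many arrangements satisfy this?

Inclusion-exclusion on the 4 forbidden self-matches:
Σ_{j=0}^{4} (-1)^j C(4,j)(11-j)!
= C(4,0)·11! - C(4,1)·10! + C(4,2)·9! - C(4,3)·8! + C(4,4)·7!
= 39916800 - 14515200 + 2177280 - 161280 + 5040
= 27422640

27422640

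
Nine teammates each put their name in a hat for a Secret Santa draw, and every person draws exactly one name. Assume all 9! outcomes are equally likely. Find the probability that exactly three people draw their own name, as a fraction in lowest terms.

53/864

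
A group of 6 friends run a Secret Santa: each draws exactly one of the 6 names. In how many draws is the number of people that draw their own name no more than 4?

719

Sum C(6,i)·!(6-i) for i = 0..4:
  i=0: C(6,0)·!6 = 1·265 = 265
  i=1: C(6,1)·!5 = 6·44 = 264
  i=2: C(6,2)·!4 = 15·9 = 135
  i=3: C(6,3)·!3 = 20·2 = 40
  i=4: C(6,4)·!2 = 15·1 = 15
Total = 719.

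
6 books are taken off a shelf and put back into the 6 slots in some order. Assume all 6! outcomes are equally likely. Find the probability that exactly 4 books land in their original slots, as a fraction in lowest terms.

Favorable outcomes: C(6,4)·!2 = 15·1 = 15.
Total outcomes: 6! = 720.
Probability = 15/720 = 1/48.

1/48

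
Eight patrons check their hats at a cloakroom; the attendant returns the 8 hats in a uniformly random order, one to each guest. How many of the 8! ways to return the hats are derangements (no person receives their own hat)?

Use !n = (n-1)(!(n-1) + !(n-2)).
!8 = 7·(1854 + 265) = 7·2119 = 14833

14833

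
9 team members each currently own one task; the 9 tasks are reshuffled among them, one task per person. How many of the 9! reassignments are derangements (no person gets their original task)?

!9 is the nearest integer to 9!/e.
9! = 362880, and 362880/e ≈ 133496.09, so !9 = 133496.

133496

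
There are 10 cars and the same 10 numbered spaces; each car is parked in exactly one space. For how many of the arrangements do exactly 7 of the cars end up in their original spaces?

Pick the 7 fixed positions: C(10,7) = 120 ways.
The remaining 3 must be deranged: !3 = 2.
Total: 120 × 2 = 240.

240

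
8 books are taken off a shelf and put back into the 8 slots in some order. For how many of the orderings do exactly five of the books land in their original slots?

112

Choose which 5 of the 8 are fixed: C(8,5) = 56.
The remaining 3 must be deranged: !3 = 2.
Total: 56 × 2 = 112.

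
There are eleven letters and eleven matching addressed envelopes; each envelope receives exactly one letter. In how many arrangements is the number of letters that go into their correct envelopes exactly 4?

Choose which 4 of the 11 are fixed: C(11,4) = 330.
The remaining 7 must be deranged: !7 = 1854.
Total: 330 × 1854 = 611820.

611820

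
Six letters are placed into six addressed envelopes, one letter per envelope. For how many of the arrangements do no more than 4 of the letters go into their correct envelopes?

Sum C(6,i)·!(6-i) for i = 0..4:
  i=0: C(6,0)·!6 = 1·265 = 265
  i=1: C(6,1)·!5 = 6·44 = 264
  i=2: C(6,2)·!4 = 15·9 = 135
  i=3: C(6,3)·!3 = 20·2 = 40
  i=4: C(6,4)·!2 = 15·1 = 15
Total = 719.

719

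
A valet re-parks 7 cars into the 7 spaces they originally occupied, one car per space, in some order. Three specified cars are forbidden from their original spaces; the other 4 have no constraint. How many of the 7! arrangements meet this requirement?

3216

Inclusion-exclusion on the 3 forbidden self-matches:
Σ_{j=0}^{3} (-1)^j C(3,j)(7-j)!
= C(3,0)·7! - C(3,1)·6! + C(3,2)·5! - C(3,3)·4!
= 5040 - 2160 + 360 - 24
= 3216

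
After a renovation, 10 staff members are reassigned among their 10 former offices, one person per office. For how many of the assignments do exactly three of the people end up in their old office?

Pick the 3 fixed positions: C(10,3) = 120 ways.
The remaining 7 must be deranged: !7 = 1854.
Total: 120 × 1854 = 222480.

222480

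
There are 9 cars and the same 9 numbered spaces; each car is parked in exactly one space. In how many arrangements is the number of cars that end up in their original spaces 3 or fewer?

355997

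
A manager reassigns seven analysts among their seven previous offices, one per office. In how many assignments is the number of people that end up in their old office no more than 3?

4948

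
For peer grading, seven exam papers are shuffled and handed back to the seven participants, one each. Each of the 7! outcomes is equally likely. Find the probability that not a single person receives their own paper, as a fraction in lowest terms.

103/280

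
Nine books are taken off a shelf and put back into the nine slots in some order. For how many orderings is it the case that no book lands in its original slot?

133496

Recurrence: !9 = 8·(!8 + !7).
!9 = 8·(14833 + 1854) = 8·16687 = 133496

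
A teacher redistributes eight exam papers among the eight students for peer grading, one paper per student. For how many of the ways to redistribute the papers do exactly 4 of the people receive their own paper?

630

Pick the 4 fixed positions: C(8,4) = 70 ways.
The other 4 form a derangement: !4 = 9.
Total: 70 × 9 = 630.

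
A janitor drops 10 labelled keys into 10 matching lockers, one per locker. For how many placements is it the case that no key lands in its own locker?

1334961

!10 is the nearest integer to 10!/e.
10! = 3628800, and 3628800/e ≈ 1334960.92, so !10 = 1334961.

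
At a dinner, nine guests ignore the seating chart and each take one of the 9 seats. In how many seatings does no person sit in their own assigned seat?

133496

The number of derangements of 9 is !9 = Σ_{k=0}^{9} (-1)^k·9!/k!
= 9! - 9!/1! + 9!/2! - 9!/3! + 9!/4! - 9!/5! + 9!/6! - 9!/7! + 9!/8! - 9!/9!
= 362880 - 362880 + 181440 - 60480 + 15120 - 3024 + 504 - 72 + 9 - 1
= 133496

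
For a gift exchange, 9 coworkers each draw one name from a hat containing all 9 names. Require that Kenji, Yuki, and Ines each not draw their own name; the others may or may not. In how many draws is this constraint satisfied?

256320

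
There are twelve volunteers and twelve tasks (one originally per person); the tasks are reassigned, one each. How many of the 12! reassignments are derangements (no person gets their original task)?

176214841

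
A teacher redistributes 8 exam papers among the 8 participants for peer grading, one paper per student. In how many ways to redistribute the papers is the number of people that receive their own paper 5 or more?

141

# with exactly i fixed is C(8,i)·!(8-i); sum over i=5..8:
  i=5: C(8,5)·!3 = 56·2 = 112
  i=6: C(8,6)·!2 = 28·1 = 28
  i=7: C(8,7)·!1 = 8·0 = 0
  i=8: C(8,8)·!0 = 1·1 = 1
Total = 141.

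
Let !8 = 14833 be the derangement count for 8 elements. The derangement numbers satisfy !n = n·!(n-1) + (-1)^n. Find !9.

133496

!9 = 9·14833 - 1 = 133496.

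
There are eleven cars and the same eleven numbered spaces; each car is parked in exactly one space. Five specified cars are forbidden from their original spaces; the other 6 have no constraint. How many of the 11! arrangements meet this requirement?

25022880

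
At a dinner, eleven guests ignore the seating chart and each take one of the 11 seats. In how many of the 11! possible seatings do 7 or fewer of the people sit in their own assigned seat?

Sum C(11,i)·!(11-i) for i = 0..7:
  i=0: C(11,0)·!11 = 1·14684570 = 14684570
  i=1: C(11,1)·!10 = 11·1334961 = 14684571
  i=2: C(11,2)·!9 = 55·133496 = 7342280
  i=3: C(11,3)·!8 = 165·14833 = 2447445
  i=4: C(11,4)·!7 = 330·1854 = 611820
  i=5: C(11,5)·!6 = 462·265 = 122430
  i=6: C(11,6)·!5 = 462·44 = 20328
  i=7: C(11,7)·!4 = 330·9 = 2970
Total = 39916414.

39916414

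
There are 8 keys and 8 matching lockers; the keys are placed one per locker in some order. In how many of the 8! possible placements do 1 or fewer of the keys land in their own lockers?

Sum C(8,i)·!(8-i) for i = 0..1:
  i=0: C(8,0)·!8 = 1·14833 = 14833
  i=1: C(8,1)·!7 = 8·1854 = 14832
Total = 29665.

29665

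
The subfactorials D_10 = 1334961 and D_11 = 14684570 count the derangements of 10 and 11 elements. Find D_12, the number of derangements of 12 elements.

D_12 = (12-1)·(D_11 + D_10) = 11·(14684570 + 1334961) = 11·16019531 = 176214841.

176214841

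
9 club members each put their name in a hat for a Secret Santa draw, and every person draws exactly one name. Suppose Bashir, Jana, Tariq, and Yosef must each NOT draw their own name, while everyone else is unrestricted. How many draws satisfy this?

Let A_j be the event that the j-th constrained one is fixed. By inclusion-exclusion over the 4 events:
Σ_{j=0}^{4} (-1)^j C(4,j)(9-j)!
= C(4,0)·9! - C(4,1)·8! + C(4,2)·7! - C(4,3)·6! + C(4,4)·5!
= 362880 - 161280 + 30240 - 2880 + 120
= 229080

229080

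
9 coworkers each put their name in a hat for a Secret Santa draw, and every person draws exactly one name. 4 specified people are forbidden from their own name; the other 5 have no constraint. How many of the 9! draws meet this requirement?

229080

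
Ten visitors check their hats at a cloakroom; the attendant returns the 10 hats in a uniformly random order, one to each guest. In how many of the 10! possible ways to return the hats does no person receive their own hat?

The subfactorial !10 = [10!/e] (nearest integer).
10! = 3628800, and 3628800/e ≈ 1334960.92, so !10 = 1334961.

1334961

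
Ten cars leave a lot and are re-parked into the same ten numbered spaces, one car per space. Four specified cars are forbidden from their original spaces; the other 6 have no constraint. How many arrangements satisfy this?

2399760

Inclusion-exclusion on the 4 forbidden self-matches:
Σ_{j=0}^{4} (-1)^j C(4,j)(10-j)!
= C(4,0)·10! - C(4,1)·9! + C(4,2)·8! - C(4,3)·7! + C(4,4)·6!
= 3628800 - 1451520 + 241920 - 20160 + 720
= 2399760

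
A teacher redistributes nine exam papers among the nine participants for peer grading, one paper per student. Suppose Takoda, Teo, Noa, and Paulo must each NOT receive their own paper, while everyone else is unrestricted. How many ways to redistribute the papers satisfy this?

229080

Let A_j be the event that the j-th constrained one is fixed. By inclusion-exclusion over the 4 events:
Σ_{j=0}^{4} (-1)^j C(4,j)(9-j)!
= C(4,0)·9! - C(4,1)·8! + C(4,2)·7! - C(4,3)·6! + C(4,4)·5!
= 362880 - 161280 + 30240 - 2880 + 120
= 229080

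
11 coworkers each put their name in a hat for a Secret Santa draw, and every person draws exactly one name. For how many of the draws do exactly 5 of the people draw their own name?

Pick the 5 fixed positions: C(11,5) = 462 ways.
The remaining 6 must be deranged: !6 = 265.
Total: 462 × 265 = 122430.

122430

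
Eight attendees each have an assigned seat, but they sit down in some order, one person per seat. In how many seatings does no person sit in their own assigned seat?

14833

!8 is the nearest integer to 8!/e.
8! = 40320, and 40320/e ≈ 14832.90, so !8 = 14833.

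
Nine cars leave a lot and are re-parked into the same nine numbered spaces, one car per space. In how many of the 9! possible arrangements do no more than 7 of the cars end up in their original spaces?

Sum C(9,i)·!(9-i) for i = 0..7:
  i=0: C(9,0)·!9 = 1·133496 = 133496
  i=1: C(9,1)·!8 = 9·14833 = 133497
  i=2: C(9,2)·!7 = 36·1854 = 66744
  i=3: C(9,3)·!6 = 84·265 = 22260
  i=4: C(9,4)·!5 = 126·44 = 5544
  i=5: C(9,5)·!4 = 126·9 = 1134
  i=6: C(9,6)·!3 = 84·2 = 168
  i=7: C(9,7)·!2 = 36·1 = 36
Total = 362879.

362879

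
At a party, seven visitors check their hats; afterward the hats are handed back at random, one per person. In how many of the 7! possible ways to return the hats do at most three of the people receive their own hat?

4948

# with exactly i fixed is C(7,i)·!(7-i); sum over i=0..3:
  i=0: C(7,0)·!7 = 1·1854 = 1854
  i=1: C(7,1)·!6 = 7·265 = 1855
  i=2: C(7,2)·!5 = 21·44 = 924
  i=3: C(7,3)·!4 = 35·9 = 315
Total = 4948.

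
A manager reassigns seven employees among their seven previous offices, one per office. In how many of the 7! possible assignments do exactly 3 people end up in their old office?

Choose which 3 of the 7 are fixed: C(7,3) = 35.
The remaining 4 must be deranged: !4 = 9.
Total: 35 × 9 = 315.

315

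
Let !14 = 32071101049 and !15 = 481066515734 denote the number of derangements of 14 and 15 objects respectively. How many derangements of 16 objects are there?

!16 = (16-1)·(!15 + !14) = 15·(481066515734 + 32071101049) = 15·513137616783 = 7697064251745.

7697064251745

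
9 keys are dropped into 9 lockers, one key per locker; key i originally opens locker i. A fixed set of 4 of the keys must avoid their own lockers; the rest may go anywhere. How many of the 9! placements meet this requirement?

229080

Inclusion-exclusion on the 4 forbidden self-matches:
Σ_{j=0}^{4} (-1)^j C(4,j)(9-j)!
= C(4,0)·9! - C(4,1)·8! + C(4,2)·7! - C(4,3)·6! + C(4,4)·5!
= 362880 - 161280 + 30240 - 2880 + 120
= 229080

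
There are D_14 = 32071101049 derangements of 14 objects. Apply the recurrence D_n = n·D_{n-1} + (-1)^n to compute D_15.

D_15 = 15·32071101049 - 1 = 481066515734.

481066515734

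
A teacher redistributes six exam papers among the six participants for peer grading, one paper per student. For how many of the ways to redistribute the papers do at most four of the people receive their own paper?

# with exactly i fixed is C(6,i)·!(6-i); sum over i=0..4:
  i=0: C(6,0)·!6 = 1·265 = 265
  i=1: C(6,1)·!5 = 6·44 = 264
  i=2: C(6,2)·!4 = 15·9 = 135
  i=3: C(6,3)·!3 = 20·2 = 40
  i=4: C(6,4)·!2 = 15·1 = 15
Total = 719.

719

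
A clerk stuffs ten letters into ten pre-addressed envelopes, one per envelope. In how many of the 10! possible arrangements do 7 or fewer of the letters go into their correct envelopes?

3628754

# with exactly i fixed is C(10,i)·!(10-i); sum over i=0..7:
  i=0: C(10,0)·!10 = 1·1334961 = 1334961
  i=1: C(10,1)·!9 = 10·133496 = 1334960
  i=2: C(10,2)·!8 = 45·14833 = 667485
  i=3: C(10,3)·!7 = 120·1854 = 222480
  i=4: C(10,4)·!6 = 210·265 = 55650
  i=5: C(10,5)·!5 = 252·44 = 11088
  i=6: C(10,6)·!4 = 210·9 = 1890
  i=7: C(10,7)·!3 = 120·2 = 240
Total = 3628754.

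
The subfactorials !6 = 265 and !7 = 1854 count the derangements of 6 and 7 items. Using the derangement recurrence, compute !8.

!8 = (8-1)·(!7 + !6) = 7·(1854 + 265) = 7·2119 = 14833.

14833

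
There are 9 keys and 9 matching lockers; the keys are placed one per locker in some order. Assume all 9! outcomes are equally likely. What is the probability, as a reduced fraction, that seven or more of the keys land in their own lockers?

37/362880

Favorable outcomes: Σ_{i≥7} C(9,i)·!(9-i) = 36·1 + 9·0 + 1·1 = 37.
Total outcomes: 9! = 362880.
Probability = 37/362880 = 37/362880.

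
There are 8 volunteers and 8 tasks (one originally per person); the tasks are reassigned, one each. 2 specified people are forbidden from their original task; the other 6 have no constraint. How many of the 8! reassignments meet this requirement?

30960

Inclusion-exclusion on the 2 forbidden self-matches:
Σ_{j=0}^{2} (-1)^j C(2,j)(8-j)!
= C(2,0)·8! - C(2,1)·7! + C(2,2)·6!
= 40320 - 10080 + 720
= 30960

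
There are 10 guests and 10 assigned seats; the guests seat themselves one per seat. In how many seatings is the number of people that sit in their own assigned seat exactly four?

55650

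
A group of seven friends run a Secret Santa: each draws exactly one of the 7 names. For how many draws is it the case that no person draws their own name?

1854

By inclusion-exclusion, !7 = Σ (-1)^k · 7!/k! for k=0..7
= 7! - 7!/1! + 7!/2! - 7!/3! + 7!/4! - 7!/5! + 7!/6! - 7!/7!
= 5040 - 5040 + 2520 - 840 + 210 - 42 + 7 - 1
= 1854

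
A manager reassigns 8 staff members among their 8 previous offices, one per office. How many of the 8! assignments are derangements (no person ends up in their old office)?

14833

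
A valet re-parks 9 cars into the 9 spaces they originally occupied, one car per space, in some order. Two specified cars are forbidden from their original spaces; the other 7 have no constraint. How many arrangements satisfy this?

287280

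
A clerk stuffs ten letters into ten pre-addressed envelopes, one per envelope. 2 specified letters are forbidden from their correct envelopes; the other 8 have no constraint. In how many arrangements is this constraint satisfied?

2943360

Inclusion-exclusion on the 2 forbidden self-matches:
Σ_{j=0}^{2} (-1)^j C(2,j)(10-j)!
= C(2,0)·10! - C(2,1)·9! + C(2,2)·8!
= 3628800 - 725760 + 40320
= 2943360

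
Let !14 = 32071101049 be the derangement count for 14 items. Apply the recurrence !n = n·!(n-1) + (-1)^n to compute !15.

481066515734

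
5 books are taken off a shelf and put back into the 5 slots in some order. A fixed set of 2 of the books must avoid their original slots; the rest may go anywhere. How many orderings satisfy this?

78

Inclusion-exclusion on the 2 forbidden self-matches:
Σ_{j=0}^{2} (-1)^j C(2,j)(5-j)!
= C(2,0)·5! - C(2,1)·4! + C(2,2)·3!
= 120 - 48 + 6
= 78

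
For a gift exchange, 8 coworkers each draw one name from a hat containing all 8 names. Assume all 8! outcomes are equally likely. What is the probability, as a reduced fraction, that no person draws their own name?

Favorable outcomes: !8 = 14833.
Total outcomes: 8! = 40320.
Probability = 14833/40320 = 2119/5760.

2119/5760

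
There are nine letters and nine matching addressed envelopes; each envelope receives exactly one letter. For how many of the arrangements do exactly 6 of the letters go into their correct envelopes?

Choose which 6 of the 9 are fixed: C(9,6) = 84.
The remaining 3 must be deranged: !3 = 2.
Total: 84 × 2 = 168.

168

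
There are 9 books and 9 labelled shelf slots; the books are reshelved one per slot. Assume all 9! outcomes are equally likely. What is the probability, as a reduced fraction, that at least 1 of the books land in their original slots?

Favorable outcomes: Σ_{i≥1} C(9,i)·!(9-i) = 9·14833 + 36·1854 + 84·265 + 126·44 + 126·9 + 84·2 + 36·1 + 9·0 + 1·1 = 229384.
Total outcomes: 9! = 362880.
Probability = 229384/362880 = 28673/45360.

28673/45360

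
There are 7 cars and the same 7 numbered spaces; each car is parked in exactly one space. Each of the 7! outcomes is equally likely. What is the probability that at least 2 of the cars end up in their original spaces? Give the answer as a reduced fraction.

1331/5040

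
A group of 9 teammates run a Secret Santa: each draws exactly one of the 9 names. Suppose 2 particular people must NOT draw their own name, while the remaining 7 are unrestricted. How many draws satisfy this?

287280

Let A_j be the event that the j-th constrained one is fixed. By inclusion-exclusion over the 2 events:
Σ_{j=0}^{2} (-1)^j C(2,j)(9-j)!
= C(2,0)·9! - C(2,1)·8! + C(2,2)·7!
= 362880 - 80640 + 5040
= 287280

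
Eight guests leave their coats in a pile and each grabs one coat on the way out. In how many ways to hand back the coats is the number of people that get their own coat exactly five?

112

Choose which 5 of the 8 are fixed: C(8,5) = 56.
The remaining 3 must be deranged: !3 = 2.
Total: 56 × 2 = 112.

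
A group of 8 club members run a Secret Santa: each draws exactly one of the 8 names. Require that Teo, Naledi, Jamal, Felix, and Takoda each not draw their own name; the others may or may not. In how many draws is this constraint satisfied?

21234

Let A_j be the event that the j-th constrained one is fixed. By inclusion-exclusion over the 5 events:
Σ_{j=0}^{5} (-1)^j C(5,j)(8-j)!
= C(5,0)·8! - C(5,1)·7! + C(5,2)·6! - C(5,3)·5! + C(5,4)·4! - C(5,5)·3!
= 40320 - 25200 + 7200 - 1200 + 120 - 6
= 21234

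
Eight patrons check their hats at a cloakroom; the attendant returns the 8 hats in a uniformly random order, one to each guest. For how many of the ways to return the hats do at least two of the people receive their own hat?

Sum C(8,i)·!(8-i) for i = 2..8:
  i=2: C(8,2)·!6 = 28·265 = 7420
  i=3: C(8,3)·!5 = 56·44 = 2464
  i=4: C(8,4)·!4 = 70·9 = 630
  i=5: C(8,5)·!3 = 56·2 = 112
  i=6: C(8,6)·!2 = 28·1 = 28
  i=7: C(8,7)·!1 = 8·0 = 0
  i=8: C(8,8)·!0 = 1·1 = 1
Total = 10655.

10655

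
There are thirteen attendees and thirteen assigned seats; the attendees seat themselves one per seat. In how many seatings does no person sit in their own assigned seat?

The subfactorial !13 = [13!/e] (nearest integer).
13! = 6227020800, and 6227020800/e ≈ 2290792932.07, so !13 = 2290792932.

2290792932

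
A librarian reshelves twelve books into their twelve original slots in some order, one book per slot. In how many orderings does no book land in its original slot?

By inclusion-exclusion, !12 = Σ (-1)^k · 12!/k! for k=0..12
= 12! - 12!/1! + 12!/2! - 12!/3! + 12!/4! - 12!/5! + 12!/6! - 12!/7! + 12!/8! - 12!/9! + 12!/10! - 12!/11! + 12!/12!
= 479001600 - 479001600 + 239500800 - 79833600 + 19958400 - 3991680 + 665280 - 95040 + 11880 - 1320 + 132 - 12 + 1
= 176214841

176214841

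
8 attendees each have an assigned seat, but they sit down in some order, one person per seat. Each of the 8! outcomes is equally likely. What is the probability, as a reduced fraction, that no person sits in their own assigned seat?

Favorable outcomes: !8 = 14833.
Total outcomes: 8! = 40320.
Probability = 14833/40320 = 2119/5760.

2119/5760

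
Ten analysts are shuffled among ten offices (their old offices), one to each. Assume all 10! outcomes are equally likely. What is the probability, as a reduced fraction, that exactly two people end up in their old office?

2119/11520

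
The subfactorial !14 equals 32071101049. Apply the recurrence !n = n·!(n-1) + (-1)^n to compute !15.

481066515734

!15 = 15·32071101049 - 1 = 481066515734.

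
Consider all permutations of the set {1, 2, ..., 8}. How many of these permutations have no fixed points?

14833

The number of derangements of 8 is !8 = Σ_{k=0}^{8} (-1)^k·8!/k!
= 8! - 8!/1! + 8!/2! - 8!/3! + 8!/4! - 8!/5! + 8!/6! - 8!/7! + 8!/8!
= 40320 - 40320 + 20160 - 6720 + 1680 - 336 + 56 - 8 + 1
= 14833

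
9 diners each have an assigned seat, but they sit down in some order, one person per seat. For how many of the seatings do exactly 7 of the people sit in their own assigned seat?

Pick the 7 fixed positions: C(9,7) = 36 ways.
The other 2 form a derangement: !2 = 1.
Total: 36 × 1 = 36.

36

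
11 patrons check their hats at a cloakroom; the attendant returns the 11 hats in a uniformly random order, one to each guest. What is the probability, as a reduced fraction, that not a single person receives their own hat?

1468457/3991680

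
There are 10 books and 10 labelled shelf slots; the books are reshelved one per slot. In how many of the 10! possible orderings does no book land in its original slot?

Recurrence: !10 = 10·!9 + (-1)^10.
!10 = 10·133496 + 1 = 1334961

1334961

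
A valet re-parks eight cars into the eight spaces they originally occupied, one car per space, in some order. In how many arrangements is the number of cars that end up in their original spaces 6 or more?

29

# with exactly i fixed is C(8,i)·!(8-i); sum over i=6..8:
  i=6: C(8,6)·!2 = 28·1 = 28
  i=7: C(8,7)·!1 = 8·0 = 0
  i=8: C(8,8)·!0 = 1·1 = 1
Total = 29.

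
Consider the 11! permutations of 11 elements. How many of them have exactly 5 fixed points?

122430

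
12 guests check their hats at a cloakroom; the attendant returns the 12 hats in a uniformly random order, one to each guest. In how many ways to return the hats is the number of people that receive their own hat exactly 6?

244860

Pick the 6 fixed positions: C(12,6) = 924 ways.
The remaining 6 must be deranged: !6 = 265.
Total: 924 × 265 = 244860.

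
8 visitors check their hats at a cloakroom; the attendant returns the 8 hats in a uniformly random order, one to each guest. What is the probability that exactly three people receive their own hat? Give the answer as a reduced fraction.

11/180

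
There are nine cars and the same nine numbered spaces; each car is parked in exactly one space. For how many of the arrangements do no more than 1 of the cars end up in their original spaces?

# with exactly i fixed is C(9,i)·!(9-i); sum over i=0..1:
  i=0: C(9,0)·!9 = 1·133496 = 133496
  i=1: C(9,1)·!8 = 9·14833 = 133497
Total = 266993.

266993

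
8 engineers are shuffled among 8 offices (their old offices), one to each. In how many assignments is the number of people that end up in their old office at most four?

40179

# with exactly i fixed is C(8,i)·!(8-i); sum over i=0..4:
  i=0: C(8,0)·!8 = 1·14833 = 14833
  i=1: C(8,1)·!7 = 8·1854 = 14832
  i=2: C(8,2)·!6 = 28·265 = 7420
  i=3: C(8,3)·!5 = 56·44 = 2464
  i=4: C(8,4)·!4 = 70·9 = 630
Total = 40179.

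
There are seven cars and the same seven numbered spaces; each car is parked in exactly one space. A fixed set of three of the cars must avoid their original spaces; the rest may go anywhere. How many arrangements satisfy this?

3216

Inclusion-exclusion on the 3 forbidden self-matches:
Σ_{j=0}^{3} (-1)^j C(3,j)(7-j)!
= C(3,0)·7! - C(3,1)·6! + C(3,2)·5! - C(3,3)·4!
= 5040 - 2160 + 360 - 24
= 3216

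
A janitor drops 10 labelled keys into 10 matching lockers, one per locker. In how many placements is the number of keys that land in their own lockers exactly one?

1334960

Pick the single fixed position: C(10,1) = 10 ways.
The remaining 9 must be deranged: !9 = 133496.
Total: 10 × 133496 = 1334960.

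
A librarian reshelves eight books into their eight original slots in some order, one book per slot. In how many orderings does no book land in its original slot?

The number of derangements of 8 is !8 = Σ_{k=0}^{8} (-1)^k·8!/k!
= 8! - 8!/1! + 8!/2! - 8!/3! + 8!/4! - 8!/5! + 8!/6! - 8!/7! + 8!/8!
= 40320 - 40320 + 20160 - 6720 + 1680 - 336 + 56 - 8 + 1
= 14833

14833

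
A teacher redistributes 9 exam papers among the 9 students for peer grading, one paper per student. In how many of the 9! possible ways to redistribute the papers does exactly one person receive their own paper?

133497

Pick the single fixed position: C(9,1) = 9 ways.
The remaining 8 must be deranged: !8 = 14833.
Total: 9 × 14833 = 133497.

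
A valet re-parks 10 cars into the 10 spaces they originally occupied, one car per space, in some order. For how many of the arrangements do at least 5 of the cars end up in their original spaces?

13264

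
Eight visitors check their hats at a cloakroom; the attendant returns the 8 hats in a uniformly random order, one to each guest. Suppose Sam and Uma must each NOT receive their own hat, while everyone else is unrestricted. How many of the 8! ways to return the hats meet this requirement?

Inclusion-exclusion on the 2 forbidden self-matches:
Σ_{j=0}^{2} (-1)^j C(2,j)(8-j)!
= C(2,0)·8! - C(2,1)·7! + C(2,2)·6!
= 40320 - 10080 + 720
= 30960

30960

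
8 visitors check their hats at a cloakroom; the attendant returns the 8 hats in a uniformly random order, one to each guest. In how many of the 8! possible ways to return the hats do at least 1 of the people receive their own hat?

25487

Sum C(8,i)·!(8-i) for i = 1..8:
  i=1: C(8,1)·!7 = 8·1854 = 14832
  i=2: C(8,2)·!6 = 28·265 = 7420
  i=3: C(8,3)·!5 = 56·44 = 2464
  i=4: C(8,4)·!4 = 70·9 = 630
  i=5: C(8,5)·!3 = 56·2 = 112
  i=6: C(8,6)·!2 = 28·1 = 28
  i=7: C(8,7)·!1 = 8·0 = 0
  i=8: C(8,8)·!0 = 1·1 = 1
Total = 25487.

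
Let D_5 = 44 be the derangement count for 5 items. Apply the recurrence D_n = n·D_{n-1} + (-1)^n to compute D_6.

D_6 = 6·44 + 1 = 265.

265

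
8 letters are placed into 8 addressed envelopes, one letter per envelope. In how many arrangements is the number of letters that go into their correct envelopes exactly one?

Choose which one of the 8 is fixed: C(8,1) = 8.
The remaining 7 must be deranged: !7 = 1854.
Total: 8 × 1854 = 14832.

14832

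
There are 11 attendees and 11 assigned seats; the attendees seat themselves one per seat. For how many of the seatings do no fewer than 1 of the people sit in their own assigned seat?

25232230

Sum C(11,i)·!(11-i) for i = 1..11:
  i=1: C(11,1)·!10 = 11·1334961 = 14684571
  i=2: C(11,2)·!9 = 55·133496 = 7342280
  i=3: C(11,3)·!8 = 165·14833 = 2447445
  i=4: C(11,4)·!7 = 330·1854 = 611820
  i=5: C(11,5)·!6 = 462·265 = 122430
  i=6: C(11,6)·!5 = 462·44 = 20328
  i=7: C(11,7)·!4 = 330·9 = 2970
  i=8: C(11,8)·!3 = 165·2 = 330
  i=9: C(11,9)·!2 = 55·1 = 55
  i=10: C(11,10)·!1 = 11·0 = 0
  i=11: C(11,11)·!0 = 1·1 = 1
Total = 25232230.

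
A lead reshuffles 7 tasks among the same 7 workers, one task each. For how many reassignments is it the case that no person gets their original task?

1854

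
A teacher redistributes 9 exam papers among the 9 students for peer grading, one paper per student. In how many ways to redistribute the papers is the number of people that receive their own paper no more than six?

# with exactly i fixed is C(9,i)·!(9-i); sum over i=0..6:
  i=0: C(9,0)·!9 = 1·133496 = 133496
  i=1: C(9,1)·!8 = 9·14833 = 133497
  i=2: C(9,2)·!7 = 36·1854 = 66744
  i=3: C(9,3)·!6 = 84·265 = 22260
  i=4: C(9,4)·!5 = 126·44 = 5544
  i=5: C(9,5)·!4 = 126·9 = 1134
  i=6: C(9,6)·!3 = 84·2 = 168
Total = 362843.

362843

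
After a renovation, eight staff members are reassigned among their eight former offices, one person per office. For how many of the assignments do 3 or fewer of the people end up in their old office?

39549

# with exactly i fixed is C(8,i)·!(8-i); sum over i=0..3:
  i=0: C(8,0)·!8 = 1·14833 = 14833
  i=1: C(8,1)·!7 = 8·1854 = 14832
  i=2: C(8,2)·!6 = 28·265 = 7420
  i=3: C(8,3)·!5 = 56·44 = 2464
Total = 39549.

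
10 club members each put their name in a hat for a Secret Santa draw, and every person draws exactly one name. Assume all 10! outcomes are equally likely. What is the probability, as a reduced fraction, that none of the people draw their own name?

16481/44800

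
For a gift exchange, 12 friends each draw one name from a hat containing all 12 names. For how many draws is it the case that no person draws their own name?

Recurrence: !12 = 12·!11 + (-1)^12.
!12 = 12·14684570 + 1 = 176214841

176214841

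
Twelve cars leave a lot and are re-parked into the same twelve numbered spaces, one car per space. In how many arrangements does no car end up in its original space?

176214841

!12 = 12! · Σ_{k=0}^{12} (-1)^k/k!
= 12! - 12!/1! + 12!/2! - 12!/3! + 12!/4! - 12!/5! + 12!/6! - 12!/7! + 12!/8! - 12!/9! + 12!/10! - 12!/11! + 12!/12!
= 479001600 - 479001600 + 239500800 - 79833600 + 19958400 - 3991680 + 665280 - 95040 + 11880 - 1320 + 132 - 12 + 1
= 176214841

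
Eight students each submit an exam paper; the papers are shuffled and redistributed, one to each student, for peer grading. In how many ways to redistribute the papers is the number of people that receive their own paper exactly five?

112

Pick the 5 fixed positions: C(8,5) = 56 ways.
The remaining 3 must be deranged: !3 = 2.
Total: 56 × 2 = 112.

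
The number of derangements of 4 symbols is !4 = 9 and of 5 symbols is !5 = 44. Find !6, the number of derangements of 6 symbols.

!6 = (6-1)·(!5 + !4) = 5·(44 + 9) = 5·53 = 265.

265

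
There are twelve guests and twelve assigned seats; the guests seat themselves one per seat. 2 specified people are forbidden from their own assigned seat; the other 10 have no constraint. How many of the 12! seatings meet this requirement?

Inclusion-exclusion on the 2 forbidden self-matches:
Σ_{j=0}^{2} (-1)^j C(2,j)(12-j)!
= C(2,0)·12! - C(2,1)·11! + C(2,2)·10!
= 479001600 - 79833600 + 3628800
= 402796800

402796800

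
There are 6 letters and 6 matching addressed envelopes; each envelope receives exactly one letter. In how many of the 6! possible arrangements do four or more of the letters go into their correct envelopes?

16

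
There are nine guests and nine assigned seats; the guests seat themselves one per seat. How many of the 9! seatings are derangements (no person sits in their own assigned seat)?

By inclusion-exclusion, !9 = Σ (-1)^k · 9!/k! for k=0..9
= 9! - 9!/1! + 9!/2! - 9!/3! + 9!/4! - 9!/5! + 9!/6! - 9!/7! + 9!/8! - 9!/9!
= 362880 - 362880 + 181440 - 60480 + 15120 - 3024 + 504 - 72 + 9 - 1
= 133496

133496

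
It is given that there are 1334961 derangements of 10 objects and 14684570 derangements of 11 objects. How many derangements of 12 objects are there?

D_12 = (12-1)·(D_11 + D_10) = 11·(14684570 + 1334961) = 11·16019531 = 176214841.

176214841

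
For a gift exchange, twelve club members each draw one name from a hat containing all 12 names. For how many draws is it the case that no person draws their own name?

176214841

Recurrence: !12 = 12·!11 + (-1)^12.
!12 = 12·14684570 + 1 = 176214841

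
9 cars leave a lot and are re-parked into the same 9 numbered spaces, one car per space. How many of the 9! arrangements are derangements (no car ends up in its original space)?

133496

By inclusion-exclusion, !9 = Σ (-1)^k · 9!/k! for k=0..9
= 9! - 9!/1! + 9!/2! - 9!/3! + 9!/4! - 9!/5! + 9!/6! - 9!/7! + 9!/8! - 9!/9!
= 362880 - 362880 + 181440 - 60480 + 15120 - 3024 + 504 - 72 + 9 - 1
= 133496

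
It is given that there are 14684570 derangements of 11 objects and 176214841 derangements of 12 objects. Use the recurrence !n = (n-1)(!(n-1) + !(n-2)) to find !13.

2290792932

!13 = (13-1)·(!12 + !11) = 12·(176214841 + 14684570) = 12·190899411 = 2290792932.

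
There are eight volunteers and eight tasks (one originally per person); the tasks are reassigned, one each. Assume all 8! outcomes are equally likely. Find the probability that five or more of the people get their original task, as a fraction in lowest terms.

47/13440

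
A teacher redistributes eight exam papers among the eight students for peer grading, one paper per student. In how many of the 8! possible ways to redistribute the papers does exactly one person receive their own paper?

Choose which one of the 8 is fixed: C(8,1) = 8.
The remaining 7 must be deranged: !7 = 1854.
Total: 8 × 1854 = 14832.

14832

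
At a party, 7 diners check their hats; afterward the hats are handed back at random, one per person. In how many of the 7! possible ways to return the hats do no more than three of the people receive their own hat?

4948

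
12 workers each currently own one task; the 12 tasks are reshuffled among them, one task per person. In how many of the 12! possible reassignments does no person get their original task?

!12 = 12! · Σ_{k=0}^{12} (-1)^k/k!
= 12! - 12!/1! + 12!/2! - 12!/3! + 12!/4! - 12!/5! + 12!/6! - 12!/7! + 12!/8! - 12!/9! + 12!/10! - 12!/11! + 12!/12!
= 479001600 - 479001600 + 239500800 - 79833600 + 19958400 - 3991680 + 665280 - 95040 + 11880 - 1320 + 132 - 12 + 1
= 176214841

176214841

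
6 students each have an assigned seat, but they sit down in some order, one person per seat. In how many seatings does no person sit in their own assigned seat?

!6 is the nearest integer to 6!/e.
6! = 720, and 720/e ≈ 264.87, so !6 = 265.

265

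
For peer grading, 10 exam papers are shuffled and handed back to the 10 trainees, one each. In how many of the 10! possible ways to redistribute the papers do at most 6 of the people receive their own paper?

3628514

Sum C(10,i)·!(10-i) for i = 0..6:
  i=0: C(10,0)·!10 = 1·1334961 = 1334961
  i=1: C(10,1)·!9 = 10·133496 = 1334960
  i=2: C(10,2)·!8 = 45·14833 = 667485
  i=3: C(10,3)·!7 = 120·1854 = 222480
  i=4: C(10,4)·!6 = 210·265 = 55650
  i=5: C(10,5)·!5 = 252·44 = 11088
  i=6: C(10,6)·!4 = 210·9 = 1890
Total = 3628514.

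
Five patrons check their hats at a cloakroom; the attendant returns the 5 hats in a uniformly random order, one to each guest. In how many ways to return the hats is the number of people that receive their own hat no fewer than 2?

31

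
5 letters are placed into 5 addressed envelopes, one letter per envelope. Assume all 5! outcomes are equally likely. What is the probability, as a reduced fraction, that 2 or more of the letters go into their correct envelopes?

31/120

Favorable outcomes: Σ_{i≥2} C(5,i)·!(5-i) = 10·2 + 10·1 + 5·0 + 1·1 = 31.
Total outcomes: 5! = 120.
Probability = 31/120 = 31/120.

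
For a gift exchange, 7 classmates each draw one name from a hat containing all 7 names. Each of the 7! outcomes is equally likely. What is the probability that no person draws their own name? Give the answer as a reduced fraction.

103/280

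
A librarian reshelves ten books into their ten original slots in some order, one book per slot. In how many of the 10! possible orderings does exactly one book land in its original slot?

1334960

Choose which one of the 10 is fixed: C(10,1) = 10.
The remaining 9 must be deranged: !9 = 133496.
Total: 10 × 133496 = 1334960.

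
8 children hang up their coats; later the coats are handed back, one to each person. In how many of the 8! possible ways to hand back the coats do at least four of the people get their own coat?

771

# with exactly i fixed is C(8,i)·!(8-i); sum over i=4..8:
  i=4: C(8,4)·!4 = 70·9 = 630
  i=5: C(8,5)·!3 = 56·2 = 112
  i=6: C(8,6)·!2 = 28·1 = 28
  i=7: C(8,7)·!1 = 8·0 = 0
  i=8: C(8,8)·!0 = 1·1 = 1
Total = 771.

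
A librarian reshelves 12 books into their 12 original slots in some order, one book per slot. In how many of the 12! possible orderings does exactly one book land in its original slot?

176214840

Choose which one of the 12 is fixed: C(12,1) = 12.
The remaining 11 must be deranged: !11 = 14684570.
Total: 12 × 14684570 = 176214840.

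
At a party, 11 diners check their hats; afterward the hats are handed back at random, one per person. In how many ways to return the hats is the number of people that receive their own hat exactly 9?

55

Choose which 9 of the 11 are fixed: C(11,9) = 55.
The remaining 2 must be deranged: !2 = 1.
Total: 55 × 1 = 55.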